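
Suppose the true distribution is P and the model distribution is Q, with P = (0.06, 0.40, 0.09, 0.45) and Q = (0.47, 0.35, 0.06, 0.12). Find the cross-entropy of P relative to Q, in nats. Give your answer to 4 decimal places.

1.6726 nats

H(P,Q) = −Σ p·ln q.
  −0.06·ln(0.47) = 0.04530
  −0.40·ln(0.35) = 0.41993
  −0.09·ln(0.06) = 0.25321
  −0.45·ln(0.12) = 0.95412
H(P,Q) = 1.6726 nats.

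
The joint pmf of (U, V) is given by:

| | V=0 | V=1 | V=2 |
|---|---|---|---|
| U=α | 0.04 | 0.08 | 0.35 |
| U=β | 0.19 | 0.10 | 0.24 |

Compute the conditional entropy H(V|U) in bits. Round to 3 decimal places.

1.292 bits

Chain rule: H(V|U) = H(U,V) − H(U).
Marginals: p(U) = (0.4700, 0.5300), p(V) = (0.2300, 0.1800, 0.5900).
H(U,V) = 2.2889 bits; H(U) = 0.9974 bits.
H(V|U) = 2.2889 − 0.9974 = 1.292 bits.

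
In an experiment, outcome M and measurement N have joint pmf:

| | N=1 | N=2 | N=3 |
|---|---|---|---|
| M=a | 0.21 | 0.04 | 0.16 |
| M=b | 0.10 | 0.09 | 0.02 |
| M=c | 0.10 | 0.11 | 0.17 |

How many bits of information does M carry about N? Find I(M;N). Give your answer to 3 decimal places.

0.126 bits

Marginals: p(M) = (0.4100, 0.2100, 0.3800), p(N) = (0.4100, 0.2400, 0.3500).
I(M;N) = H(M) + H(N) − H(M,N).
H(M) = 1.5307, H(N) = 1.5516, H(M,N) = 2.9564.
I(M;N) = 1.5307 + 1.5516 − 2.9564 = 0.126 bits.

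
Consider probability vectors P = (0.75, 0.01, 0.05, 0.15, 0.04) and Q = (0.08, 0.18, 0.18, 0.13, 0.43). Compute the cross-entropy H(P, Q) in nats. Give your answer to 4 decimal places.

2.3370 nats

H(P,Q) = −Σ p·ln q.
  −0.75·ln(0.08) = 1.89430
  −0.01·ln(0.18) = 0.01715
  −0.05·ln(0.18) = 0.08574
  −0.15·ln(0.13) = 0.30603
  −0.04·ln(0.43) = 0.03376
H(P,Q) = 2.3370 nats.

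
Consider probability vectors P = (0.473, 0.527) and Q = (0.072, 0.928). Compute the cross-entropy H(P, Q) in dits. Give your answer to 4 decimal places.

H(P,Q) = −Σ p·log₁₀ q.
  −0.473·log₁₀(0.072) = 0.54048
  −0.527·log₁₀(0.928) = 0.01710
H(P,Q) = 0.5576 dits.

0.5576 dits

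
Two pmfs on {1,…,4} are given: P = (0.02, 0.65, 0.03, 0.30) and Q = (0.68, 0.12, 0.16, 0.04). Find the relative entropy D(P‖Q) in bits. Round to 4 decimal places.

2.2822 bits

D(P‖Q) = Σ p·log₂(p/q).
  0.02·log₂(0.02/0.68) = -0.10175
  0.65·log₂(0.65/0.12) = 1.58431
  0.03·log₂(0.03/0.16) = -0.07245
  0.30·log₂(0.30/0.04) = 0.87207
D(P‖Q) = 2.2822 bits.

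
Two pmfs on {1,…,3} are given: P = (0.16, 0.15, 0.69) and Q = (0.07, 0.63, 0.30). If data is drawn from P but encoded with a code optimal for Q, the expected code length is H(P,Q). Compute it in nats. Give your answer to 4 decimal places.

H(P,Q) = −Σ p·ln q.
  −0.16·ln(0.07) = 0.42548
  −0.15·ln(0.63) = 0.06931
  −0.69·ln(0.30) = 0.83074
H(P,Q) = 1.3255 nats.

1.3255 nats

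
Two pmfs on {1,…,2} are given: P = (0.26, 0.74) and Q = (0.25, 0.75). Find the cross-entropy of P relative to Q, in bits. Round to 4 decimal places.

0.8271 bits

H(P,Q) = −Σ p·log₂ q.
  −0.26·log₂(0.25) = 0.52000
  −0.74·log₂(0.75) = 0.30713
H(P,Q) = 0.8271 bits.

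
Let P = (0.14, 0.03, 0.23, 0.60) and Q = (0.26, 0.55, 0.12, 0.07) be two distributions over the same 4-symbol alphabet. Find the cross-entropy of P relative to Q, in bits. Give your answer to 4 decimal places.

3.3034 bits

H(P,Q) = −Σ p·log₂ q.
  −0.14·log₂(0.26) = 0.27208
  −0.03·log₂(0.55) = 0.02587
  −0.23·log₂(0.12) = 0.70355
  −0.60·log₂(0.07) = 2.30190
H(P,Q) = 3.3034 bits.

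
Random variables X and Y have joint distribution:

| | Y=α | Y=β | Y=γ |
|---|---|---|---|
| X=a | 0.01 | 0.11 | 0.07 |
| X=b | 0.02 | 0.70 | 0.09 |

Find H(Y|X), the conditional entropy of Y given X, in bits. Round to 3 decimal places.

0.770 bits

Chain rule: H(Y|X) = H(X,Y) − H(X).
Marginals: p(X) = (0.1900, 0.8100), p(Y) = (0.0300, 0.8100, 0.1600).
H(X,Y) = 1.4710 bits; H(X) = 0.7015 bits.
H(Y|X) = 1.4710 − 0.7015 = 0.770 bits.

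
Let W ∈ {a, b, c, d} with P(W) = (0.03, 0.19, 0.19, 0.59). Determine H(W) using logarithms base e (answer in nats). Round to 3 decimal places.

1.048 nats

H(W) = −Σ p·ln p.
  −(0.03)·ln(0.03) = 0.1052
  −(0.19)·ln(0.19) = 0.3155
  −(0.19)·ln(0.19) = 0.3155
  −(0.59)·ln(0.59) = 0.3113
Sum: 0.1052 + 0.3155 + 0.3155 + 0.3113 = 1.048 nats.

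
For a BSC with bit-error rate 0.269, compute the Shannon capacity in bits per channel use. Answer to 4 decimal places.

0.1600 bits

Binary symmetric channel: C = 1 − h₂(ε) where h₂ is the binary entropy function.
h₂(0.269) = −0.269·log₂0.269 − 0.731·log₂0.731 = 0.8400.
C = 1 − 0.8400 = 0.1600 bits per channel use.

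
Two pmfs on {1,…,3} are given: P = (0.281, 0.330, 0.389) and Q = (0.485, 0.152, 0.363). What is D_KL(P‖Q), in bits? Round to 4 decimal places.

0.1866 bits

D(P‖Q) = Σ p·log₂(p/q).
  0.281·log₂(0.281/0.485) = -0.22126
  0.330·log₂(0.330/0.152) = 0.36907
  0.389·log₂(0.389/0.363) = 0.03882
D(P‖Q) = 0.1866 bits.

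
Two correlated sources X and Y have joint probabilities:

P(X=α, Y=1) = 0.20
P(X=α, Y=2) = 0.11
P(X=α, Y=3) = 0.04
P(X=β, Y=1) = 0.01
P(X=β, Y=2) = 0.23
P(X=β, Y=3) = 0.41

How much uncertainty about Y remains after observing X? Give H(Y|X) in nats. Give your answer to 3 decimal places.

Chain rule: H(Y|X) = H(X,Y) − H(X).
Marginals: p(X) = (0.3500, 0.6500), p(Y) = (0.2100, 0.3400, 0.4500).
H(X,Y) = 1.4431 nats; H(X) = 0.6474 nats.
H(Y|X) = 1.4431 − 0.6474 = 0.796 nats.

0.796 nats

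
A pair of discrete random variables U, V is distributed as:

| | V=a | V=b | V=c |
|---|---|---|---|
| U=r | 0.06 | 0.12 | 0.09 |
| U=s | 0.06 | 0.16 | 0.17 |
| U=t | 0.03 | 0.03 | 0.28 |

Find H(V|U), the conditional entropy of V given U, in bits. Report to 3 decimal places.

Chain rule: H(V|U) = H(U,V) − H(U).
Marginals: p(U) = (0.2700, 0.3900, 0.3400), p(V) = (0.1500, 0.3100, 0.5400).
H(U,V) = 2.8421 bits; H(U) = 1.5690 bits.
H(V|U) = 2.8421 − 1.5690 = 1.273 bits.

1.273 bits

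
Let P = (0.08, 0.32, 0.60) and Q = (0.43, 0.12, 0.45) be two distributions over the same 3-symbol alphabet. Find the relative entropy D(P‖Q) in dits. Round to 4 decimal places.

0.1528 dits

D(P‖Q) = Σ p·log₁₀(p/q).
  0.08·log₁₀(0.08/0.43) = -0.05843
  0.32·log₁₀(0.32/0.12) = 0.13631
  0.60·log₁₀(0.60/0.45) = 0.07496
D(P‖Q) = 0.1528 dits.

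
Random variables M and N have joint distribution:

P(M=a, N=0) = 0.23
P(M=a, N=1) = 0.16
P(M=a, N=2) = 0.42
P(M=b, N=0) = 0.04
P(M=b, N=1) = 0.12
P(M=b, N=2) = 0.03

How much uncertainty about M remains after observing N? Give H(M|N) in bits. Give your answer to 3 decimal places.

Marginals: p(M) = (0.8100, 0.1900), p(N) = (0.2700, 0.2800, 0.4500).
H(M|N) = Σ p(N) · H(M|N=·).
  N=0: p=0.2700, H(M|N=0) = 0.6052
  N=1: p=0.2800, H(M|N=1) = 0.9852
  N=2: p=0.4500, H(M|N=2) = 0.3534
Weighted sum = 0.598 bits.

0.598 bits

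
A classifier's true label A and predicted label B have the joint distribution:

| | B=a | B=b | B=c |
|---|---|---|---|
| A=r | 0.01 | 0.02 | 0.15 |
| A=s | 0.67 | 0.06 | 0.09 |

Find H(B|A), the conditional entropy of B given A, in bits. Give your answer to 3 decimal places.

Chain rule: H(B|A) = H(A,B) − H(A).
Marginals: p(A) = (0.1800, 0.8200), p(B) = (0.6800, 0.0800, 0.2400).
H(A,B) = 1.5332 bits; H(A) = 0.6801 bits.
H(B|A) = 1.5332 − 0.6801 = 0.853 bits.

0.853 bits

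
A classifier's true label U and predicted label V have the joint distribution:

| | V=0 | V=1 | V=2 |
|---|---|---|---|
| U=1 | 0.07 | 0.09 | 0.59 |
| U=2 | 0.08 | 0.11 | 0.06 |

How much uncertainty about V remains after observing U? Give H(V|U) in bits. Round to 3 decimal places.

Marginals: p(U) = (0.7500, 0.2500), p(V) = (0.1500, 0.2000, 0.6500).
H(V|U) = Σ p(U) · H(V|U=·).
  U=1: p=0.7500, H(V|U=1) = 0.9587
  U=2: p=0.2500, H(V|U=2) = 1.5413
Weighted sum = 1.104 bits.

1.104 bits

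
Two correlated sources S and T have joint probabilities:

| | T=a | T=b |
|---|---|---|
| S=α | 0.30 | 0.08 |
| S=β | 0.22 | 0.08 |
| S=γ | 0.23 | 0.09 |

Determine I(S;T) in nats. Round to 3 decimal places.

Marginals: p(S) = (0.3800, 0.3000, 0.3200), p(T) = (0.7500, 0.2500).
I(S;T) = Σ p(x,y)·ln[p(x,y)/(p(x)p(y))].
  (α,a): 0.30·ln(1.0526) = 0.0154
  (α,b): 0.08·ln(0.8421) = -0.0137
  (β,a): 0.22·ln(0.9778) = -0.0049
  (β,b): 0.08·ln(1.0667) = 0.0052
  (γ,a): 0.23·ln(0.9583) = -0.0098
  (γ,b): 0.09·ln(1.1250) = 0.0106
Sum = 0.003 nats.

0.003 nats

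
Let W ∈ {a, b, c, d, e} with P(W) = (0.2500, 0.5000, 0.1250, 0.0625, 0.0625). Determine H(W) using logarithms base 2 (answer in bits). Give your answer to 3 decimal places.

1.875 bits

H(W) = −Σ p·log₂ p.
  −(0.2500)·log₂(0.2500) = 0.5000
  −(0.5000)·log₂(0.5000) = 0.5000
  −(0.1250)·log₂(0.1250) = 0.3750
  −(0.0625)·log₂(0.0625) = 0.2500
  −(0.0625)·log₂(0.0625) = 0.2500
Sum: 0.5000 + 0.5000 + 0.3750 + 0.2500 + 0.2500 = 1.875 bits.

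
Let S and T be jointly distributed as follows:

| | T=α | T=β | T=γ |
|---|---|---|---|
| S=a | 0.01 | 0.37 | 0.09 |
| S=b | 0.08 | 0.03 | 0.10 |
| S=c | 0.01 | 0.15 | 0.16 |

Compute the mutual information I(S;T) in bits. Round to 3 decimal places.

0.262 bits

Marginals: p(S) = (0.4700, 0.2100, 0.3200), p(T) = (0.1000, 0.5500, 0.3500).
I(S;T) = H(S) + H(T) − H(S,T).
H(S) = 1.5108, H(T) = 1.3367, H(S,T) = 2.5853.
I(S;T) = 1.5108 + 1.3367 − 2.5853 = 0.262 bits.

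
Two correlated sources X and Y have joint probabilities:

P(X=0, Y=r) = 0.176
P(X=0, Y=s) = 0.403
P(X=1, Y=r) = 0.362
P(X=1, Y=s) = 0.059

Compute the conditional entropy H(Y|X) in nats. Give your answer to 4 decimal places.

0.5262 nats

Marginals: p(X) = (0.5790, 0.4210), p(Y) = (0.5380, 0.4620).
H(Y|X) = Σ p(X) · H(Y|X=·).
  X=0: p=0.5790, H(Y|X=0) = 0.6142
  X=1: p=0.4210, H(Y|X=1) = 0.4052
Weighted sum = 0.5262 nats.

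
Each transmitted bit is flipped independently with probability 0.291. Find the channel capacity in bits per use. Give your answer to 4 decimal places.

0.1300 bits

Binary symmetric channel: C = 1 − h₂(ε) where h₂ is the binary entropy function.
h₂(0.291) = −0.291·log₂0.291 − 0.709·log₂0.709 = 0.8700.
C = 1 − 0.8700 = 0.1300 bits per channel use.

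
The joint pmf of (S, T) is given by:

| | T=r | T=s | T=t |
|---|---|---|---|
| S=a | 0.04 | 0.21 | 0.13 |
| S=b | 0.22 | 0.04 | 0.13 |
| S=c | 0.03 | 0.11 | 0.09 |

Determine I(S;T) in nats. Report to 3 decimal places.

Marginals: p(S) = (0.3800, 0.3900, 0.2300), p(T) = (0.2900, 0.3600, 0.3500).
I(S;T) = H(S) + H(T) − H(S,T).
H(S) = 1.0729, H(T) = 1.0942, H(S,T) = 2.0135.
I(S;T) = 1.0729 + 1.0942 − 2.0135 = 0.154 nats.

0.154 nats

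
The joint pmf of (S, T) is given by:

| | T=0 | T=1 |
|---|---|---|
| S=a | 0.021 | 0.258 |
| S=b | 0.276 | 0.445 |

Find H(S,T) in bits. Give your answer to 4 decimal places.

1.6537 bits

H(S,T) = −Σ p(x,y)·log₂ p(x,y) over all 4 cells.
  cell (a,0): −0.021·log₂0.021 = 0.11704
  cell (a,1): −0.258·log₂0.258 = 0.50428
  cell (b,0): −0.276·log₂0.276 = 0.51260
  cell (b,1): −0.445·log₂0.445 = 0.51981
Sum = 1.6537 bits.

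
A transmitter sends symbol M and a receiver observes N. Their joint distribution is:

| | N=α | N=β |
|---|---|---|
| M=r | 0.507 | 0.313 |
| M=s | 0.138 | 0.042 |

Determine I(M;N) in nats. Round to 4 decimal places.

0.0075 nats

Marginals: p(M) = (0.8200, 0.1800), p(N) = (0.6450, 0.3550).
I(M;N) = H(M) + H(N) − H(M,N).
H(M) = 0.4714, H(N) = 0.6505, H(M,N) = 1.1144.
I(M;N) = 0.4714 + 0.6505 − 1.1144 = 0.0075 nats.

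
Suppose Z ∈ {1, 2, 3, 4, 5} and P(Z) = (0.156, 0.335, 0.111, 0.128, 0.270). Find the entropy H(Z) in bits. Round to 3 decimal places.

H(Z) = −Σ p·log₂ p.
  −(0.156)·log₂(0.156) = 0.4181
  −(0.335)·log₂(0.335) = 0.5286
  −(0.111)·log₂(0.111) = 0.3520
  −(0.128)·log₂(0.128) = 0.3796
  −(0.270)·log₂(0.270) = 0.5100
Sum: 0.4181 + 0.5286 + 0.3520 + 0.3796 + 0.5100 = 2.188 bits.

2.188 bits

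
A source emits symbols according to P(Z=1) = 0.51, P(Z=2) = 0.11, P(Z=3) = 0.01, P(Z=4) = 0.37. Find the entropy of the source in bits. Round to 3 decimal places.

1.443 bits

H(Z) = −Σ p·log₂ p.
  −(0.51)·log₂(0.51) = 0.4954
  −(0.11)·log₂(0.11) = 0.3503
  −(0.01)·log₂(0.01) = 0.0664
  −(0.37)·log₂(0.37) = 0.5307
Sum: 0.4954 + 0.3503 + 0.0664 + 0.5307 = 1.443 bits.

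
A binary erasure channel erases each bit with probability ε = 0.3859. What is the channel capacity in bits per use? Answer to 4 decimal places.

0.6141 bits

Binary erasure channel: capacity C = 1 − ε.
C = 1 − 0.3859 = 0.6141 bits per channel use.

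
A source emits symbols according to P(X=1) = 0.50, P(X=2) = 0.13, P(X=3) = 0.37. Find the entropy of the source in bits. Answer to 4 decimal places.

1.4134 bits

H(X) = −Σ p·log₂ p.
  −(0.50)·log₂(0.50) = 0.50000
  −(0.13)·log₂(0.13) = 0.38264
  −(0.37)·log₂(0.37) = 0.53073
Sum: 0.50000 + 0.38264 + 0.53073 = 1.4134 bits.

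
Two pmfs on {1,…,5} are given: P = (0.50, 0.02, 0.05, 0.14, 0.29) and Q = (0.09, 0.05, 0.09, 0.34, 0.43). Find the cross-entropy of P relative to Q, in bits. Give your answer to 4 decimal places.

2.5681 bits

H(P,Q) = −Σ p·log₂ q.
  −0.50·log₂(0.09) = 1.73697
  −0.02·log₂(0.05) = 0.08644
  −0.05·log₂(0.09) = 0.17370
  −0.14·log₂(0.34) = 0.21790
  −0.29·log₂(0.43) = 0.35310
H(P,Q) = 2.5681 bits.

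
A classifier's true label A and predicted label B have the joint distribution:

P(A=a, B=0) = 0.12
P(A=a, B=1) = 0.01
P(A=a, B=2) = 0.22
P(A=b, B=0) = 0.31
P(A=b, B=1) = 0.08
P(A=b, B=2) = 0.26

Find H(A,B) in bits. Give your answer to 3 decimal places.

2.235 bits

H(A,B) = −Σ p(x,y)·log₂ p(x,y) over all 6 cells.
  cell (a,0): −0.12·log₂0.12 = 0.3671
  cell (a,1): −0.01·log₂0.01 = 0.0664
  cell (a,2): −0.22·log₂0.22 = 0.4806
  cell (b,0): −0.31·log₂0.31 = 0.5238
  cell (b,1): −0.08·log₂0.08 = 0.2915
  cell (b,2): −0.26·log₂0.26 = 0.5053
Sum = 2.235 bits.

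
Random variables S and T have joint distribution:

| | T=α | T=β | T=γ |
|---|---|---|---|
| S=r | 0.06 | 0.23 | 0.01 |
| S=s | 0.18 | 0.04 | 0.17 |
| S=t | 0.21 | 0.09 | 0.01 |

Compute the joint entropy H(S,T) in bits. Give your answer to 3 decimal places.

2.715 bits

H(S,T) = −Σ p(x,y)·log₂ p(x,y) over all 9 cells.
  cell (r,α): −0.06·log₂0.06 = 0.2435
  cell (r,β): −0.23·log₂0.23 = 0.4877
  cell (r,γ): −0.01·log₂0.01 = 0.0664
  cell (s,α): −0.18·log₂0.18 = 0.4453
  cell (s,β): −0.04·log₂0.04 = 0.1858
  cell (s,γ): −0.17·log₂0.17 = 0.4346
  cell (t,α): −0.21·log₂0.21 = 0.4728
  cell (t,β): −0.09·log₂0.09 = 0.3127
  cell (t,γ): −0.01·log₂0.01 = 0.0664
Sum = 2.715 bits.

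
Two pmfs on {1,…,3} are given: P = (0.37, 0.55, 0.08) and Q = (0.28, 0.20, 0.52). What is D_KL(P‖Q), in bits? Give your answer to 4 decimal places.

D(P‖Q) = Σ p·log₂(p/q).
  0.37·log₂(0.37/0.28) = 0.14878
  0.55·log₂(0.55/0.20) = 0.80269
  0.08·log₂(0.08/0.52) = -0.21604
D(P‖Q) = 0.7354 bits.

0.7354 bits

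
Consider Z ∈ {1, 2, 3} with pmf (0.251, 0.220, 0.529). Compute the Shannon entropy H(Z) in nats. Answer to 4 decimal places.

1.0169 nats

H(Z) = −Σ p·ln p.
  −(0.251)·ln(0.251) = 0.34696
  −(0.220)·ln(0.220) = 0.33311
  −(0.529)·ln(0.529) = 0.33685
Sum: 0.34696 + 0.33311 + 0.33685 = 1.0169 nats.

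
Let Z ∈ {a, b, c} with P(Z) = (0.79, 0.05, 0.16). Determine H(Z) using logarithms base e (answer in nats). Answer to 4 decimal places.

0.6292 nats

H(Z) = −Σ p·ln p.
  −(0.79)·ln(0.79) = 0.18622
  −(0.05)·ln(0.05) = 0.14979
  −(0.16)·ln(0.16) = 0.29321
Sum: 0.18622 + 0.14979 + 0.29321 = 0.6292 nats.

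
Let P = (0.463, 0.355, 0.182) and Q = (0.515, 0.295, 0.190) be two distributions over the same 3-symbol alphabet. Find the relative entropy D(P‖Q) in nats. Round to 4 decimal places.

D(P‖Q) = Σ p·ln(p/q).
  0.463·ln(0.463/0.515) = -0.04928
  0.355·ln(0.355/0.295) = 0.06573
  0.182·ln(0.182/0.190) = -0.00783
D(P‖Q) = 0.0086 nats.

0.0086 nats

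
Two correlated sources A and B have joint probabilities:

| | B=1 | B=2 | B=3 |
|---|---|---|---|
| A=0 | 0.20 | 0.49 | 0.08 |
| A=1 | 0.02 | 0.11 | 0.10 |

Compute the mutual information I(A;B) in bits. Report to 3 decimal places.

Marginals: p(A) = (0.7700, 0.2300), p(B) = (0.2200, 0.6000, 0.1800).
I(A;B) = H(A) + H(B) − H(A,B).
H(A) = 0.7780, H(B) = 1.3681, H(A,B) = 2.0555.
I(A;B) = 0.7780 + 1.3681 − 2.0555 = 0.091 bits.

0.091 bits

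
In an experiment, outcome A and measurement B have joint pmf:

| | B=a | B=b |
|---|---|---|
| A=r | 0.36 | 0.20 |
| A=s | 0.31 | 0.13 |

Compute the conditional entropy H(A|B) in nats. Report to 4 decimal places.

Marginals: p(A) = (0.5600, 0.4400), p(B) = (0.6700, 0.3300).
H(A|B) = Σ p(B) · H(A|B=·).
  B=a: p=0.6700, H(A|B=a) = 0.6904
  B=b: p=0.3300, H(A|B=b) = 0.6705
Weighted sum = 0.6838 nats.

0.6838 nats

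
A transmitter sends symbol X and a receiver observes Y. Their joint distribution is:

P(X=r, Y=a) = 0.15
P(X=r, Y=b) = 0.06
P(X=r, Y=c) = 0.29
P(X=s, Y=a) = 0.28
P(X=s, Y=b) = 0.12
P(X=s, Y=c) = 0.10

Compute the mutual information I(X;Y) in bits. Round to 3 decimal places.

Marginals: p(X) = (0.5000, 0.5000), p(Y) = (0.4300, 0.1800, 0.3900).
I(X;Y) = Σ p(x,y)·log₂[p(x,y)/(p(x)p(y))].
  (r,a): 0.15·log₂(0.6977) = -0.0779
  (r,b): 0.06·log₂(0.6667) = -0.0351
  (r,c): 0.29·log₂(1.4872) = 0.1660
  (s,a): 0.28·log₂(1.3023) = 0.1067
  (s,b): 0.12·log₂(1.3333) = 0.0498
  (s,c): 0.10·log₂(0.5128) = -0.0963
Sum = 0.113 bits.

0.113 bits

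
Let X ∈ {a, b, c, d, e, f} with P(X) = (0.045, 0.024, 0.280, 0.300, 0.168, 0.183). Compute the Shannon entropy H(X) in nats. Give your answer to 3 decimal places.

H(X) = −Σ p·ln p.
  −(0.045)·ln(0.045) = 0.1395
  −(0.024)·ln(0.024) = 0.0895
  −(0.280)·ln(0.280) = 0.3564
  −(0.300)·ln(0.300) = 0.3612
  −(0.168)·ln(0.168) = 0.2997
  −(0.183)·ln(0.183) = 0.3108
Sum: 0.1395 + 0.0895 + 0.3564 + 0.3612 + 0.2997 + 0.3108 = 1.557 nats.

1.557 nats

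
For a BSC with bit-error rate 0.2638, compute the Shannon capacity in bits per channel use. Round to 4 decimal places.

0.1676 bits

Binary symmetric channel: C = 1 − h₂(ε) where h₂ is the binary entropy function.
h₂(0.2638) = −0.2638·log₂0.2638 − 0.7362·log₂0.7362 = 0.8324.
C = 1 − 0.8324 = 0.1676 bits per channel use.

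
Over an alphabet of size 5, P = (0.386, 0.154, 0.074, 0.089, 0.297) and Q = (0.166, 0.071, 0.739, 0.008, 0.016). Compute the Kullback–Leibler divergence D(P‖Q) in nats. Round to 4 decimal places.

D(P‖Q) = Σ p·ln(p/q).
  0.386·ln(0.386/0.166) = 0.32573
  0.154·ln(0.154/0.071) = 0.11924
  0.074·ln(0.074/0.739) = -0.17029
  0.089·ln(0.089/0.008) = 0.21442
  0.297·ln(0.297/0.016) = 0.86758
D(P‖Q) = 1.3567 nats.

1.3567 nats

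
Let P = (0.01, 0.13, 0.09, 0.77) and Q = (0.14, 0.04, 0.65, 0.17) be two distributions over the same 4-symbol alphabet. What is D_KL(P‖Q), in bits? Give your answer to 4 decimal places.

D(P‖Q) = Σ p·log₂(p/q).
  0.01·log₂(0.01/0.14) = -0.03807
  0.13·log₂(0.13/0.04) = 0.22106
  0.09·log₂(0.09/0.65) = -0.25672
  0.77·log₂(0.77/0.17) = 1.67808
D(P‖Q) = 1.6043 bits.

1.6043 bits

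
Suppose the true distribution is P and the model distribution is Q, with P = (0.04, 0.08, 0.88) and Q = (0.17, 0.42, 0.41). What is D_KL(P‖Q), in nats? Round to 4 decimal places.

0.4816 nats

D(P‖Q) = Σ p·ln(p/q).
  0.04·ln(0.04/0.17) = -0.05788
  0.08·ln(0.08/0.42) = -0.13266
  0.88·ln(0.88/0.41) = 0.67211
D(P‖Q) = 0.4816 nats.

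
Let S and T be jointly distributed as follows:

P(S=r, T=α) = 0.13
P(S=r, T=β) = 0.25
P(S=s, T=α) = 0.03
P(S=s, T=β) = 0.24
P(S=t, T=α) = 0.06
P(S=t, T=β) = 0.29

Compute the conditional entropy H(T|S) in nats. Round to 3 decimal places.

Chain rule: H(T|S) = H(S,T) − H(S).
Marginals: p(S) = (0.3800, 0.2700, 0.3500), p(T) = (0.2200, 0.7800).
H(S,T) = 1.5873 nats; H(S) = 1.0886 nats.
H(T|S) = 1.5873 − 1.0886 = 0.499 nats.

0.499 nats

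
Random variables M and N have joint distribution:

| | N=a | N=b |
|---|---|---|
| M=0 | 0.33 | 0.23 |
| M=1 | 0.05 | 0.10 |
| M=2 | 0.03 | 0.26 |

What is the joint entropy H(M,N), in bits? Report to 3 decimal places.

H(M,N) = −Σ p(x,y)·log₂ p(x,y) over all 6 cells.
  cell (0,a): −0.33·log₂0.33 = 0.5278
  cell (0,b): −0.23·log₂0.23 = 0.4877
  cell (1,a): −0.05·log₂0.05 = 0.2161
  cell (1,b): −0.10·log₂0.10 = 0.3322
  cell (2,a): −0.03·log₂0.03 = 0.1518
  cell (2,b): −0.26·log₂0.26 = 0.5053
Sum = 2.221 bits.

2.221 bits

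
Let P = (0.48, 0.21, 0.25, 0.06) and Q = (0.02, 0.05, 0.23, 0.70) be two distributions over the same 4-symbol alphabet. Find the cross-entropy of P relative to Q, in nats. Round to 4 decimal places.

2.8957 nats

H(P,Q) = −Σ p·ln q.
  −0.48·ln(0.02) = 1.87777
  −0.21·ln(0.05) = 0.62910
  −0.25·ln(0.23) = 0.36742
  −0.06·ln(0.70) = 0.02140
H(P,Q) = 2.8957 nats.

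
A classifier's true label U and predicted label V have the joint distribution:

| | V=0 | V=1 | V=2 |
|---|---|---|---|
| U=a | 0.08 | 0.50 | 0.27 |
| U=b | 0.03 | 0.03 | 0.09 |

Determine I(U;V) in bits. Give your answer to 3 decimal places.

0.058 bits

Marginals: p(U) = (0.8500, 0.1500), p(V) = (0.1100, 0.5300, 0.3600).
I(U;V) = Σ p(x,y)·log₂[p(x,y)/(p(x)p(y))].
  (a,0): 0.08·log₂(0.8556) = -0.0180
  (a,1): 0.50·log₂(1.1099) = 0.0752
  (a,2): 0.27·log₂(0.8824) = -0.0488
  (b,0): 0.03·log₂(1.8182) = 0.0259
  (b,1): 0.03·log₂(0.3774) = -0.0422
  (b,2): 0.09·log₂(1.6667) = 0.0663
Sum = 0.058 bits.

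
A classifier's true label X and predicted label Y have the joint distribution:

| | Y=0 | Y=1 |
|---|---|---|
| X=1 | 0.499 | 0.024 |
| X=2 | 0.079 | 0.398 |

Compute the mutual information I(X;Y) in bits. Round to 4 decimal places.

0.5330 bits

Marginals: p(X) = (0.5230, 0.4770), p(Y) = (0.5780, 0.4220).
I(X;Y) = Σ p(x,y)·log₂[p(x,y)/(p(x)p(y))].
  (1,0): 0.499·log₂(1.6507) = 0.36082
  (1,1): 0.024·log₂(0.1087) = -0.07682
  (2,0): 0.079·log₂(0.2865) = -0.14245
  (2,1): 0.398·log₂(1.9772) = 0.39142
Sum = 0.5330 bits.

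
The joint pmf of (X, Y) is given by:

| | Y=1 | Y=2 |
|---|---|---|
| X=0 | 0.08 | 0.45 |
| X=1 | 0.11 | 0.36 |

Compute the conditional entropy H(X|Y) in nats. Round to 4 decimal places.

0.6858 nats

Marginals: p(X) = (0.5300, 0.4700), p(Y) = (0.1900, 0.8100).
H(X|Y) = Σ p(Y) · H(X|Y=·).
  Y=1: p=0.1900, H(X|Y=1) = 0.6806
  Y=2: p=0.8100, H(X|Y=2) = 0.6870
Weighted sum = 0.6858 nats.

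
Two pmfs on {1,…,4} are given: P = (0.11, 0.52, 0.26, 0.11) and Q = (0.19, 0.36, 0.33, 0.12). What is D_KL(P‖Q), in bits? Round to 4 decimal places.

D(P‖Q) = Σ p·log₂(p/q).
  0.11·log₂(0.11/0.19) = -0.08673
  0.52·log₂(0.52/0.36) = 0.27587
  0.26·log₂(0.26/0.33) = -0.08943
  0.11·log₂(0.11/0.12) = -0.01381
D(P‖Q) = 0.0859 bits.

0.0859 bits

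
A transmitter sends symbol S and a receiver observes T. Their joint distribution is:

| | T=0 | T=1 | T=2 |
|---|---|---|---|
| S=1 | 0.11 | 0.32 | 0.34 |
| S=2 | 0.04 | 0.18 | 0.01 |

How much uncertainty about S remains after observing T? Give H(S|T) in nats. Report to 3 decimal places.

0.459 nats

Chain rule: H(S|T) = H(S,T) − H(T).
Marginals: p(S) = (0.7700, 0.2300), p(T) = (0.1500, 0.5000, 0.3500).
H(S,T) = 1.4577 nats; H(T) = 0.9986 nats.
H(S|T) = 1.4577 − 0.9986 = 0.459 nats.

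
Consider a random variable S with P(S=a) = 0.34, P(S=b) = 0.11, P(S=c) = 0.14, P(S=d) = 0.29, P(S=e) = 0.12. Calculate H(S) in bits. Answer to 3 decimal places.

2.162 bits

H(S) = −Σ p·log₂ p.
  −(0.34)·log₂(0.34) = 0.5292
  −(0.11)·log₂(0.11) = 0.3503
  −(0.14)·log₂(0.14) = 0.3971
  −(0.29)·log₂(0.29) = 0.5179
  −(0.12)·log₂(0.12) = 0.3671
Sum: 0.5292 + 0.3503 + 0.3971 + 0.5179 + 0.3671 = 2.162 bits.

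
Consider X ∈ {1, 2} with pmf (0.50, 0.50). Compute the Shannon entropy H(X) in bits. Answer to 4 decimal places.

1.0000 bits

H(X) = −Σ p·log₂ p.
  −(0.50)·log₂(0.50) = 0.50000
  −(0.50)·log₂(0.50) = 0.50000
Sum: 0.50000 + 0.50000 = 1.0000 bits.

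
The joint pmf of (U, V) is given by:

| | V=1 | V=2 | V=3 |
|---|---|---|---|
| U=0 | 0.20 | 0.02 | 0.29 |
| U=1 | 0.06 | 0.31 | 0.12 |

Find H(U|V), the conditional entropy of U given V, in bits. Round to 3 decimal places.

0.669 bits

Chain rule: H(U|V) = H(U,V) − H(V).
Marginals: p(U) = (0.5100, 0.4900), p(V) = (0.2600, 0.3300, 0.4100).
H(U,V) = 2.2296 bits; H(V) = 1.5605 bits.
H(U|V) = 2.2296 − 1.5605 = 0.669 bits.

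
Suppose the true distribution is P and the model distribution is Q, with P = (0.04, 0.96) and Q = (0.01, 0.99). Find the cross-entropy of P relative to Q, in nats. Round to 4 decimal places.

0.1939 nats

H(P,Q) = −Σ p·ln q.
  −0.04·ln(0.01) = 0.18421
  −0.96·ln(0.99) = 0.00965
H(P,Q) = 0.1939 nats.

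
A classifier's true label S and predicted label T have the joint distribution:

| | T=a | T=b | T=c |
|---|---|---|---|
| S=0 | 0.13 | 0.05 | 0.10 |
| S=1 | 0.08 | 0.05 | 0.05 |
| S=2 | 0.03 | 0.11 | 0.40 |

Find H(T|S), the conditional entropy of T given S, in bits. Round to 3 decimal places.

1.246 bits

Chain rule: H(T|S) = H(S,T) − H(S).
Marginals: p(S) = (0.2800, 0.1800, 0.5400), p(T) = (0.2400, 0.2100, 0.5500).
H(S,T) = 2.6855 bits; H(S) = 1.4396 bits.
H(T|S) = 2.6855 − 1.4396 = 1.246 bits.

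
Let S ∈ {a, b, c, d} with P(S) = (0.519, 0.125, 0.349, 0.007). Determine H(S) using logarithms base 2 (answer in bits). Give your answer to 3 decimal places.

H(S) = −Σ p·log₂ p.
  −(0.519)·log₂(0.519) = 0.4911
  −(0.125)·log₂(0.125) = 0.3750
  −(0.349)·log₂(0.349) = 0.5300
  −(0.007)·log₂(0.007) = 0.0501
Sum: 0.4911 + 0.3750 + 0.5300 + 0.0501 = 1.446 bits.

1.446 bits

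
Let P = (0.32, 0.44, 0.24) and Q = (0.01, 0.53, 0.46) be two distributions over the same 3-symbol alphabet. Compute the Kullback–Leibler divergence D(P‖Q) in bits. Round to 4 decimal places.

1.2566 bits

D(P‖Q) = Σ p·log₂(p/q).
  0.32·log₂(0.32/0.01) = 1.60000
  0.44·log₂(0.44/0.53) = -0.11814
  0.24·log₂(0.24/0.46) = -0.22526
D(P‖Q) = 1.2566 bits.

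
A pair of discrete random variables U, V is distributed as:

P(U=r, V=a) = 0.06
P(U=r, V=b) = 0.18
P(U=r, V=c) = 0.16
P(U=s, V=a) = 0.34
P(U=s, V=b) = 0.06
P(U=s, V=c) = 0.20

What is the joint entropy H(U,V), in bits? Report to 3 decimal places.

2.349 bits

H(U,V) = −Σ p(x,y)·log₂ p(x,y) over all 6 cells.
  cell (r,a): −0.06·log₂0.06 = 0.2435
  cell (r,b): −0.18·log₂0.18 = 0.4453
  cell (r,c): −0.16·log₂0.16 = 0.4230
  cell (s,a): −0.34·log₂0.34 = 0.5292
  cell (s,b): −0.06·log₂0.06 = 0.2435
  cell (s,c): −0.20·log₂0.20 = 0.4644
Sum = 2.349 bits.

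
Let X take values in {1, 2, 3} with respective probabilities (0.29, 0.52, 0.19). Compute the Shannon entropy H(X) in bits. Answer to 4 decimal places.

1.4637 bits

H(X) = −Σ p·log₂ p.
  −(0.29)·log₂(0.29) = 0.51790
  −(0.52)·log₂(0.52) = 0.49058
  −(0.19)·log₂(0.19) = 0.45523
Sum: 0.51790 + 0.49058 + 0.45523 = 1.4637 bits.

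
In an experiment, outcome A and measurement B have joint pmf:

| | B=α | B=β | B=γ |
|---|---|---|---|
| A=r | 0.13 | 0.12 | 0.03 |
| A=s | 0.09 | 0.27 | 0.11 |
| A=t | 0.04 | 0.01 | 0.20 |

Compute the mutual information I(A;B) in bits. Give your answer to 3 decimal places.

0.298 bits

Marginals: p(A) = (0.2800, 0.4700, 0.2500), p(B) = (0.2600, 0.4000, 0.3400).
I(A;B) = H(A) + H(B) − H(A,B).
H(A) = 1.5262, H(B) = 1.5632, H(A,B) = 2.7910.
I(A;B) = 1.5262 + 1.5632 − 2.7910 = 0.298 bits.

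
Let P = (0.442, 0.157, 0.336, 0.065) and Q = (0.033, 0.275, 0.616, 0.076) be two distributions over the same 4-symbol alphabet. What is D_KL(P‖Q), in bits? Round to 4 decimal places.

D(P‖Q) = Σ p·log₂(p/q).
  0.442·log₂(0.442/0.033) = 1.65463
  0.157·log₂(0.157/0.275) = -0.12696
  0.336·log₂(0.336/0.616) = -0.29382
  0.065·log₂(0.065/0.076) = -0.01466
D(P‖Q) = 1.2192 bits.

1.2192 bits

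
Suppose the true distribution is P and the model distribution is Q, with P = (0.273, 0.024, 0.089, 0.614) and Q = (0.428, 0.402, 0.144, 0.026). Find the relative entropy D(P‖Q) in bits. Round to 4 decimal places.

D(P‖Q) = Σ p·log₂(p/q).
  0.273·log₂(0.273/0.428) = -0.17710
  0.024·log₂(0.024/0.402) = -0.09759
  0.089·log₂(0.089/0.144) = -0.06178
  0.614·log₂(0.614/0.026) = 2.80086
D(P‖Q) = 2.4644 bits.

2.4644 bits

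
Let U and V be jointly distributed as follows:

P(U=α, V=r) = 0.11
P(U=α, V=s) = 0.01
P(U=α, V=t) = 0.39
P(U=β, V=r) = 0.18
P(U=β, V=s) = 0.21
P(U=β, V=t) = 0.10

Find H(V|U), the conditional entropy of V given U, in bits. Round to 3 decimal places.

Chain rule: H(V|U) = H(U,V) − H(U).
Marginals: p(U) = (0.5100, 0.4900), p(V) = (0.2900, 0.2200, 0.4900).
H(U,V) = 2.1968 bits; H(U) = 0.9997 bits.
H(V|U) = 2.1968 − 0.9997 = 1.197 bits.

1.197 bits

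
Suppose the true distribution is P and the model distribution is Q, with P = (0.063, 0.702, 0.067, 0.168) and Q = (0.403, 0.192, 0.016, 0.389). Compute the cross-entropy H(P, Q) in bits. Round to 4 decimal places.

2.3825 bits

H(P,Q) = −Σ p·log₂ q.
  −0.063·log₂(0.403) = 0.08260
  −0.702·log₂(0.192) = 1.67134
  −0.067·log₂(0.016) = 0.39971
  −0.168·log₂(0.389) = 0.22884
H(P,Q) = 2.3825 bits.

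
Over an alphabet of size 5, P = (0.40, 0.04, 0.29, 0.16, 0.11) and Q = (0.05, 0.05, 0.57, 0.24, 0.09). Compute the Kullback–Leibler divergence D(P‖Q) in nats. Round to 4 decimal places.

0.5841 nats

D(P‖Q) = Σ p·ln(p/q).
  0.40·ln(0.40/0.05) = 0.83178
  0.04·ln(0.04/0.05) = -0.00893
  0.29·ln(0.29/0.57) = -0.19597
  0.16·ln(0.16/0.24) = -0.06487
  0.11·ln(0.11/0.09) = 0.02207
D(P‖Q) = 0.5841 nats.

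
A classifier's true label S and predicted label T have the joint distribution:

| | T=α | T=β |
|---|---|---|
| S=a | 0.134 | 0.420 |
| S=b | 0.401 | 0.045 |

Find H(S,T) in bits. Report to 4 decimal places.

1.6442 bits

H(S,T) = −Σ p(x,y)·log₂ p(x,y) over all 4 cells.
  cell (a,α): −0.134·log₂0.134 = 0.38856
  cell (a,β): −0.420·log₂0.420 = 0.52565
  cell (b,α): −0.401·log₂0.401 = 0.52865
  cell (b,β): −0.045·log₂0.045 = 0.20133
Sum = 1.6442 bits.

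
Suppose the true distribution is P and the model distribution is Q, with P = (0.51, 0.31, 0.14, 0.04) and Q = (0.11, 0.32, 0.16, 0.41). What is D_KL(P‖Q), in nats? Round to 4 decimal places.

D(P‖Q) = Σ p·ln(p/q).
  0.51·ln(0.51/0.11) = 0.78230
  0.31·ln(0.31/0.32) = -0.00984
  0.14·ln(0.14/0.16) = -0.01869
  0.04·ln(0.04/0.41) = -0.09309
D(P‖Q) = 0.6607 nats.

0.6607 nats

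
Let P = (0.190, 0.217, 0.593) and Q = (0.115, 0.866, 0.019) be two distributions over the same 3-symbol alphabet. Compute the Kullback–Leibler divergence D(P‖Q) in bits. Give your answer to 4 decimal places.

D(P‖Q) = Σ p·log₂(p/q).
  0.190·log₂(0.190/0.115) = 0.13763
  0.217·log₂(0.217/0.866) = -0.43328
  0.593·log₂(0.593/0.019) = 2.94363
D(P‖Q) = 2.6480 bits.

2.6480 bits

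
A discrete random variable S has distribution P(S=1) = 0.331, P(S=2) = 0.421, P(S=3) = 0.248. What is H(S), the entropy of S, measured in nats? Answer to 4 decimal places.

1.0760 nats

H(S) = −Σ p·ln p.
  −(0.331)·ln(0.331) = 0.36597
  −(0.421)·ln(0.421) = 0.36422
  −(0.248)·ln(0.248) = 0.34579
Sum: 0.36597 + 0.36422 + 0.34579 = 1.0760 nats.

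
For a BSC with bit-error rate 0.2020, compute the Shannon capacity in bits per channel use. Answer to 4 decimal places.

Binary symmetric channel: C = 1 − h₂(ε) where h₂ is the binary entropy function.
h₂(0.2020) = −0.2020·log₂0.2020 − 0.7980·log₂0.7980 = 0.7259.
C = 1 − 0.7259 = 0.2741 bits per channel use.

0.2741 bits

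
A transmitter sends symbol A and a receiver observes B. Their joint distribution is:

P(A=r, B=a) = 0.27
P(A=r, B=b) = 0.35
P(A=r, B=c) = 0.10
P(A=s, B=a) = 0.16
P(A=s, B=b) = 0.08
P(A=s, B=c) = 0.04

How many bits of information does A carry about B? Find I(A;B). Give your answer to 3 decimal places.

0.027 bits

Marginals: p(A) = (0.7200, 0.2800), p(B) = (0.4300, 0.4300, 0.1400).
I(A;B) = Σ p(x,y)·log₂[p(x,y)/(p(x)p(y))].
  (r,a): 0.27·log₂(0.8721) = -0.0533
  (r,b): 0.35·log₂(1.1305) = 0.0619
  (r,c): 0.10·log₂(0.9921) = -0.0011
  (s,a): 0.16·log₂(1.3289) = 0.0656
  (s,b): 0.08·log₂(0.6645) = -0.0472
  (s,c): 0.04·log₂(1.0204) = 0.0012
Sum = 0.027 bits.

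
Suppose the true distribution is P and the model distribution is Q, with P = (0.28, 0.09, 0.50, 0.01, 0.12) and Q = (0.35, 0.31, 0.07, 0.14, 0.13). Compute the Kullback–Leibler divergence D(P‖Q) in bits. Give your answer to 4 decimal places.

1.1156 bits

D(P‖Q) = Σ p·log₂(p/q).
  0.28·log₂(0.28/0.35) = -0.09014
  0.09·log₂(0.09/0.31) = -0.16058
  0.50·log₂(0.50/0.07) = 1.41825
  0.01·log₂(0.01/0.14) = -0.03807
  0.12·log₂(0.12/0.13) = -0.01386
D(P‖Q) = 1.1156 bits.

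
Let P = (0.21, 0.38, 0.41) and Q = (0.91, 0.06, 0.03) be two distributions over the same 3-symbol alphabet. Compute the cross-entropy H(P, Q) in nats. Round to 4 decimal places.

2.5266 nats

H(P,Q) = −Σ p·ln q.
  −0.21·ln(0.91) = 0.01981
  −0.38·ln(0.06) = 1.06910
  −0.41·ln(0.03) = 1.43769
H(P,Q) = 2.5266 nats.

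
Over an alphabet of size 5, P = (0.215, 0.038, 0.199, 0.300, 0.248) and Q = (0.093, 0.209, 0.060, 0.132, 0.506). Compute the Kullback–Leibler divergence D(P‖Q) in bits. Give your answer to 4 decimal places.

D(P‖Q) = Σ p·log₂(p/q).
  0.215·log₂(0.215/0.093) = 0.25994
  0.038·log₂(0.038/0.209) = -0.09346
  0.199·log₂(0.199/0.060) = 0.34422
  0.300·log₂(0.300/0.132) = 0.35533
  0.248·log₂(0.248/0.506) = -0.25514
D(P‖Q) = 0.6109 bits.

0.6109 bits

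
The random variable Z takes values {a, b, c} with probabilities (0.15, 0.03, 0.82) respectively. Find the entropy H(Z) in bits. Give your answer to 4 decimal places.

0.7971 bits

H(Z) = −Σ p·log₂ p.
  −(0.15)·log₂(0.15) = 0.41054
  −(0.03)·log₂(0.03) = 0.15177
  −(0.82)·log₂(0.82) = 0.23477
Sum: 0.41054 + 0.15177 + 0.23477 = 0.7971 bits.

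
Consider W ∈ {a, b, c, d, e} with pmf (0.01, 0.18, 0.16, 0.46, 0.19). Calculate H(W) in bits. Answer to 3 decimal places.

1.905 bits

H(W) = −Σ p·log₂ p.
  −(0.01)·log₂(0.01) = 0.0664
  −(0.18)·log₂(0.18) = 0.4453
  −(0.16)·log₂(0.16) = 0.4230
  −(0.46)·log₂(0.46) = 0.5153
  −(0.19)·log₂(0.19) = 0.4552
Sum: 0.0664 + 0.4453 + 0.4230 + 0.5153 + 0.4552 = 1.905 bits.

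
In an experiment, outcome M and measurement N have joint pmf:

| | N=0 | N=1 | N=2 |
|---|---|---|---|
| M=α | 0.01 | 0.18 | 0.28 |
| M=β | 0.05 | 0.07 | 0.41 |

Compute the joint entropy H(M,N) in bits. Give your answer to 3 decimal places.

2.038 bits

H(M,N) = −Σ p(x,y)·log₂ p(x,y) over all 6 cells.
  cell (α,0): −0.01·log₂0.01 = 0.0664
  cell (α,1): −0.18·log₂0.18 = 0.4453
  cell (α,2): −0.28·log₂0.28 = 0.5142
  cell (β,0): −0.05·log₂0.05 = 0.2161
  cell (β,1): −0.07·log₂0.07 = 0.2686
  cell (β,2): −0.41·log₂0.41 = 0.5274
Sum = 2.038 bits.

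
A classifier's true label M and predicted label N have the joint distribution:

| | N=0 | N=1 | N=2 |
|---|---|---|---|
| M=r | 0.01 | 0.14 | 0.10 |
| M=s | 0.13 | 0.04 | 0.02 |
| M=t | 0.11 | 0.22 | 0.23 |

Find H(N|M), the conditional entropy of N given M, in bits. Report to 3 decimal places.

Marginals: p(M) = (0.2500, 0.1900, 0.5600), p(N) = (0.2500, 0.4000, 0.3500).
H(N|M) = Σ p(M) · H(N|M=·).
  M=r: p=0.2500, H(N|M=r) = 1.1830
  M=s: p=0.1900, H(N|M=s) = 1.1897
  M=t: p=0.5600, H(N|M=t) = 1.5180
Weighted sum = 1.372 bits.

1.372 bits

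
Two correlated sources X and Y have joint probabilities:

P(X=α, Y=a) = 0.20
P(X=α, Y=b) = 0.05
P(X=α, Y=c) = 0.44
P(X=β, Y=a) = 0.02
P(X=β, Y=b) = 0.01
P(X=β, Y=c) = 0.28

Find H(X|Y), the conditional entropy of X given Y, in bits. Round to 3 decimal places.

Marginals: p(X) = (0.6900, 0.3100), p(Y) = (0.2200, 0.0600, 0.7200).
H(X|Y) = Σ p(Y) · H(X|Y=·).
  Y=a: p=0.2200, H(X|Y=a) = 0.4395
  Y=b: p=0.0600, H(X|Y=b) = 0.6500
  Y=c: p=0.7200, H(X|Y=c) = 0.9641
Weighted sum = 0.830 bits.

0.830 bits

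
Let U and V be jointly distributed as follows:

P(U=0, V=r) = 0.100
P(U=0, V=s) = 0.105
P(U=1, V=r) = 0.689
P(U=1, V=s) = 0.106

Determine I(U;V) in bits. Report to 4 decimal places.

0.0881 bits

Marginals: p(U) = (0.2050, 0.7950), p(V) = (0.7890, 0.2110).
I(U;V) = Σ p(x,y)·log₂[p(x,y)/(p(x)p(y))].
  (0,r): 0.100·log₂(0.6183) = -0.06937
  (0,s): 0.105·log₂(2.4275) = 0.13434
  (1,r): 0.689·log₂(1.0984) = 0.09333
  (1,s): 0.106·log₂(0.6319) = -0.07019
Sum = 0.0881 bits.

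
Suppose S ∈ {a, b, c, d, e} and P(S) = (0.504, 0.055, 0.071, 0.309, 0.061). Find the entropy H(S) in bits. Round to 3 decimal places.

H(S) = −Σ p·log₂ p.
  −(0.504)·log₂(0.504) = 0.4982
  −(0.055)·log₂(0.055) = 0.2301
  −(0.071)·log₂(0.071) = 0.2709
  −(0.309)·log₂(0.309) = 0.5235
  −(0.061)·log₂(0.061) = 0.2461
Sum: 0.4982 + 0.2301 + 0.2709 + 0.5235 + 0.2461 = 1.769 bits.

1.769 bits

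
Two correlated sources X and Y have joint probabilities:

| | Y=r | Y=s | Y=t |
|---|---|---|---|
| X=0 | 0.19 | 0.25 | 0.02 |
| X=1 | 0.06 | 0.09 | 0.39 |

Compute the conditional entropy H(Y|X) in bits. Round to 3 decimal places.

1.159 bits

Marginals: p(X) = (0.4600, 0.5400), p(Y) = (0.2500, 0.3400, 0.4100).
H(Y|X) = Σ p(X) · H(Y|X=·).
  X=0: p=0.4600, H(Y|X=0) = 1.2017
  X=1: p=0.5400, H(Y|X=1) = 1.1221
Weighted sum = 1.159 bits.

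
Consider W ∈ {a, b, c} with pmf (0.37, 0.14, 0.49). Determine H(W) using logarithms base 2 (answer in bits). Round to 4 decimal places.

1.4321 bits

H(W) = −Σ p·log₂ p.
  −(0.37)·log₂(0.37) = 0.53073
  −(0.14)·log₂(0.14) = 0.39711
  −(0.49)·log₂(0.49) = 0.50428
Sum: 0.53073 + 0.39711 + 0.50428 = 1.4321 bits.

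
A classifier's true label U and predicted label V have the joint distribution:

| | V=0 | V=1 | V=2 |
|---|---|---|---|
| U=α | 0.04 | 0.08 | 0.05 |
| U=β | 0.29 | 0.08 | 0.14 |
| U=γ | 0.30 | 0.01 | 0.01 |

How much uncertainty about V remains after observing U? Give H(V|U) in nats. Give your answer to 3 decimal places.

Chain rule: H(V|U) = H(U,V) − H(U).
Marginals: p(U) = (0.1700, 0.5100, 0.3200), p(V) = (0.6300, 0.1700, 0.2000).
H(U,V) = 1.7702 nats; H(U) = 1.0093 nats.
H(V|U) = 1.7702 − 1.0093 = 0.761 nats.

0.761 nats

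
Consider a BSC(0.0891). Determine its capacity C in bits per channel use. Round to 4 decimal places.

0.5665 bits

Binary symmetric channel: C = 1 − h₂(ε) where h₂ is the binary entropy function.
h₂(0.0891) = −0.0891·log₂0.0891 − 0.9109·log₂0.9109 = 0.4335.
C = 1 − 0.4335 = 0.5665 bits per channel use.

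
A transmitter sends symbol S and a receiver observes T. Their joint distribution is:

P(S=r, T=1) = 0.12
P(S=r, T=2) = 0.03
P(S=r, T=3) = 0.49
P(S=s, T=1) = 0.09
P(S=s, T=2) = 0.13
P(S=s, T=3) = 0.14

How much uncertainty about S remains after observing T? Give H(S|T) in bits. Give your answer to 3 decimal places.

0.800 bits

Chain rule: H(S|T) = H(S,T) − H(T).
Marginals: p(S) = (0.6400, 0.3600), p(T) = (0.2100, 0.1600, 0.6300).
H(S,T) = 2.1155 bits; H(T) = 1.3158 bits.
H(S|T) = 2.1155 − 1.3158 = 0.800 bits.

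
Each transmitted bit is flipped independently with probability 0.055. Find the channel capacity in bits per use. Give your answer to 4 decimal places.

0.6927 bits

Binary symmetric channel: C = 1 − h₂(ε) where h₂ is the binary entropy function.
h₂(0.055) = −0.055·log₂0.055 − 0.945·log₂0.945 = 0.3073.
C = 1 − 0.3073 = 0.6927 bits per channel use.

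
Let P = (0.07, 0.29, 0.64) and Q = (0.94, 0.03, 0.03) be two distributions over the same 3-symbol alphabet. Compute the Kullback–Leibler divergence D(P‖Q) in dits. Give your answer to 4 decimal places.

D(P‖Q) = Σ p·log₁₀(p/q).
  0.07·log₁₀(0.07/0.94) = -0.07896
  0.29·log₁₀(0.29/0.03) = 0.28573
  0.64·log₁₀(0.64/0.03) = 0.85060
D(P‖Q) = 1.0574 dits.

1.0574 dits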